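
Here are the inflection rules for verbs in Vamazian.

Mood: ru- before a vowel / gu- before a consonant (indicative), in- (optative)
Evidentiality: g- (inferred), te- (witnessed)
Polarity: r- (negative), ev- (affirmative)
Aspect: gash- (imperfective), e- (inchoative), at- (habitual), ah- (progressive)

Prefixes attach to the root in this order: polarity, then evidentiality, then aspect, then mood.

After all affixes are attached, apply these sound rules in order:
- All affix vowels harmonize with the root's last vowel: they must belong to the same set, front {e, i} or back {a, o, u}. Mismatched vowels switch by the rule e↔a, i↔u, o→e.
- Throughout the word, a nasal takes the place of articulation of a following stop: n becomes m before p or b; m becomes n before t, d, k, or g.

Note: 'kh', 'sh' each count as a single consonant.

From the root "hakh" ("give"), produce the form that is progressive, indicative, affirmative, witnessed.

Attach polarity affirmative ev- → evhakh.
Attach evidentiality witnessed te- → teevhakh.
Attach aspect progressive ah- → ahteevhakh.
Attach mood indicative ru- (before vowel 'a') → ruahteevhakh.
Apply vowel harmony: ruahteevhakh → ruahtaavhakh.
Nasal assimilation: no change.

ruahtaavhakh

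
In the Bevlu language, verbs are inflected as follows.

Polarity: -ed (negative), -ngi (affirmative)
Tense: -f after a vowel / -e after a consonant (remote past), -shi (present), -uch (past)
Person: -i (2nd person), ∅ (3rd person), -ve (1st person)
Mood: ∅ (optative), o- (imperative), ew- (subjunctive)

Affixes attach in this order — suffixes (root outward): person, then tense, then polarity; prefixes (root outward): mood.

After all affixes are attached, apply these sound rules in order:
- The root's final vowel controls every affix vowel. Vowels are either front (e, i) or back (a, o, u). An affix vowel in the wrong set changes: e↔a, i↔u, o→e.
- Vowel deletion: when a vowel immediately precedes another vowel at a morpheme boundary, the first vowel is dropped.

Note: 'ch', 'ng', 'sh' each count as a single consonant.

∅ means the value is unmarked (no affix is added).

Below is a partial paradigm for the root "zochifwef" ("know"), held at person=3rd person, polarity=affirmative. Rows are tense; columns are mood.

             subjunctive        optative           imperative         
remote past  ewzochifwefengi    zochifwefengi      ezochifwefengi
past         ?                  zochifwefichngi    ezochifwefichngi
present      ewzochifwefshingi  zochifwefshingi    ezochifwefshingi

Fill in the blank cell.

person = 3rd person: zero marking, form stays zochifwef.
Attach tense past -uch → zochifwefuch.
Attach mood subjunctive ew- → ewzochifwefuch.
Attach polarity affirmative -ngi → ewzochifwefuchngi.
Apply vowel harmony: ewzochifwefuchngi → ewzochifwefichngi.
Vowel deletion: no change.

ewzochifwefichngi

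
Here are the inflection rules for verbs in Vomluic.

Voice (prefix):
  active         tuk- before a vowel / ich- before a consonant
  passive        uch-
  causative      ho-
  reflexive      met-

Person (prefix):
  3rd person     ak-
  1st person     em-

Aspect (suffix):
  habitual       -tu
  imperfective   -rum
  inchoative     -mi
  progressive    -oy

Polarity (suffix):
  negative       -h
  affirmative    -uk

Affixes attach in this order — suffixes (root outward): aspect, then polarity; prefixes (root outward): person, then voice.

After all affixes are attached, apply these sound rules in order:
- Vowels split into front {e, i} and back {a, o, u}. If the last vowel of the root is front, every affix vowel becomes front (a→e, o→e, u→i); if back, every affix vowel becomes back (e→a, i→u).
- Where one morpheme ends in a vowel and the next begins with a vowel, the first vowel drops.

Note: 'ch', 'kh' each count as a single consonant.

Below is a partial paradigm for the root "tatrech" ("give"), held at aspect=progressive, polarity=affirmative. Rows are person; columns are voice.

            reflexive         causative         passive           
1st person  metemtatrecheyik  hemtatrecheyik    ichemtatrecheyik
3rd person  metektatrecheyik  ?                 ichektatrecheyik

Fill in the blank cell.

hektatrecheyik

Attach aspect progressive -oy → tatrechoy.
Attach person 3rd person ak- → aktatrechoy.
Attach voice causative ho- → hoaktatrechoy.
Attach polarity affirmative -uk → hoaktatrechoyuk.
Apply vowel harmony: hoaktatrechoyuk → heektatrecheyik.
Apply vowel deletion: heektatrecheyik → hektatrecheyik.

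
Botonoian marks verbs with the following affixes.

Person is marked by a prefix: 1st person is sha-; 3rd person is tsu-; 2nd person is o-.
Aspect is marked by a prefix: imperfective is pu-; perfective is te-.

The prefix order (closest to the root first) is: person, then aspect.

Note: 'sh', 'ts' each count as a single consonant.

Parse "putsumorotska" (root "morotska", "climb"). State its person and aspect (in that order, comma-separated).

3rd person, imperfective

Segment: pu-tsu-morotska.
person: tsu- → 3rd person.
aspect: pu- → imperfective.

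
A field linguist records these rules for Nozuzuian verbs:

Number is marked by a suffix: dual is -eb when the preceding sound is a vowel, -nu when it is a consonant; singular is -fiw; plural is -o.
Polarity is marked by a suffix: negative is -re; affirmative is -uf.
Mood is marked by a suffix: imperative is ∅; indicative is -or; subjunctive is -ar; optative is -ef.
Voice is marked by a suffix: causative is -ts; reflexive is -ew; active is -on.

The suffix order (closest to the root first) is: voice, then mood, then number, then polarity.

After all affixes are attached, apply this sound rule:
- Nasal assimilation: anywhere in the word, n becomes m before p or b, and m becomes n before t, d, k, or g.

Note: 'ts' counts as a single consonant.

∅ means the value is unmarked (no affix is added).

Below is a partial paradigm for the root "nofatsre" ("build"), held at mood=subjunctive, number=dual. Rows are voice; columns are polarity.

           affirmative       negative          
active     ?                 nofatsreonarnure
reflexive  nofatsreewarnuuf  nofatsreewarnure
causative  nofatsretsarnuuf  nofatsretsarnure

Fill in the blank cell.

Attach voice active -on → nofatsreon.
Attach mood subjunctive -ar → nofatsreonar.
Attach number dual -nu (after consonant 'r') → nofatsreonarnu.
Attach polarity affirmative -uf → nofatsreonarnuuf.
Nasal assimilation: no change.

nofatsreonarnuuf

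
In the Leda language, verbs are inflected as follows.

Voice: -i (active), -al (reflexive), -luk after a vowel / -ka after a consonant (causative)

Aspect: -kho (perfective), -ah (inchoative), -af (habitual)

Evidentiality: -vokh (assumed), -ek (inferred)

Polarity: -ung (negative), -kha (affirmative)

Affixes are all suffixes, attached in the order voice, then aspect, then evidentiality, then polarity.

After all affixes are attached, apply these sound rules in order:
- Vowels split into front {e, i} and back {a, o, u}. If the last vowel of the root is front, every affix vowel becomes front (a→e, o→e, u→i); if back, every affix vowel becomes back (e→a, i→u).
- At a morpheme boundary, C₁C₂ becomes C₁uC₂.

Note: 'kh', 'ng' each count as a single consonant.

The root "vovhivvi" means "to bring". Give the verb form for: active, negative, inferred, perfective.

vovhivviikheeking

Attach voice active -i → vovhivvii.
Attach aspect perfective -kho → vovhivviikho.
Attach evidentiality inferred -ek → vovhivviikhoek.
Attach polarity negative -ung → vovhivviikhoekung.
Apply vowel harmony: vovhivviikhoekung → vovhivviikheeking.
Epenthesis: no change.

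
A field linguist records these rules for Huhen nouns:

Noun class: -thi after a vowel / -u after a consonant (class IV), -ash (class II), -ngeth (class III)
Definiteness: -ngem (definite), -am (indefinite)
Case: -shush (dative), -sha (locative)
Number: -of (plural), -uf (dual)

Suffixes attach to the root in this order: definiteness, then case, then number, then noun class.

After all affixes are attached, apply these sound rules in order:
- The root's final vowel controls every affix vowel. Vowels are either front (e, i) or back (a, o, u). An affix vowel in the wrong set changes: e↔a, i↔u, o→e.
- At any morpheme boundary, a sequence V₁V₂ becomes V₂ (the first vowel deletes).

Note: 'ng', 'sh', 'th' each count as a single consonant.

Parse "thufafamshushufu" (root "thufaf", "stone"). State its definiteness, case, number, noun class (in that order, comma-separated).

Segment: thufaf-am-shush-uf-u.
definiteness: -am → indefinite.
case: -shush → dative.
number: -uf → dual.
noun class: -thi/u → class IV.

indefinite, dative, dual, class IV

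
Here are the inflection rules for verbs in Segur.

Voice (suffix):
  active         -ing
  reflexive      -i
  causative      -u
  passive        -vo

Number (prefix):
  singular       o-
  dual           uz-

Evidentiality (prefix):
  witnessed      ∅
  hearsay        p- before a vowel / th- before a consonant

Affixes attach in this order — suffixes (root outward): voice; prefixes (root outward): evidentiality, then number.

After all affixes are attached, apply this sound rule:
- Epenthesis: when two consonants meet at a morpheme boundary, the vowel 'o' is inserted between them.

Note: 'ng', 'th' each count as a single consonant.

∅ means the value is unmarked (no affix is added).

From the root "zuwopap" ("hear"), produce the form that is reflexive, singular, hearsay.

Attach voice reflexive -i → zuwopapi.
Attach evidentiality hearsay th- (before consonant 'z') → thzuwopapi.
Attach number singular o- → othzuwopapi.
Apply epenthesis: othzuwopapi → othozuwopapi.

othozuwopapi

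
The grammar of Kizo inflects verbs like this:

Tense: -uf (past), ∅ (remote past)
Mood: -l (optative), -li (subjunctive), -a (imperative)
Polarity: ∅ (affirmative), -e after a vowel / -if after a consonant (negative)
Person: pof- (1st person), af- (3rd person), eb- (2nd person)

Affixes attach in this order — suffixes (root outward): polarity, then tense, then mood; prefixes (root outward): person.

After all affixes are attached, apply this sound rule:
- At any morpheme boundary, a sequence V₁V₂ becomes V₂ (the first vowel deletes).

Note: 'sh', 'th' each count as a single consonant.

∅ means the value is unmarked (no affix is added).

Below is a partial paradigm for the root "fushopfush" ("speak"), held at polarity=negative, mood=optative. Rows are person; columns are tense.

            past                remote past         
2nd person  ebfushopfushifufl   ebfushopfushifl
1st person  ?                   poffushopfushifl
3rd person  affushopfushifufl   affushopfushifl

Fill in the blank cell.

Attach polarity negative -if (after consonant 'sh') → fushopfushif.
Attach tense past -uf → fushopfushifuf.
Attach mood optative -l → fushopfushifufl.
Attach person 1st person pof- → poffushopfushifufl.
Vowel deletion: no change.

poffushopfushifufl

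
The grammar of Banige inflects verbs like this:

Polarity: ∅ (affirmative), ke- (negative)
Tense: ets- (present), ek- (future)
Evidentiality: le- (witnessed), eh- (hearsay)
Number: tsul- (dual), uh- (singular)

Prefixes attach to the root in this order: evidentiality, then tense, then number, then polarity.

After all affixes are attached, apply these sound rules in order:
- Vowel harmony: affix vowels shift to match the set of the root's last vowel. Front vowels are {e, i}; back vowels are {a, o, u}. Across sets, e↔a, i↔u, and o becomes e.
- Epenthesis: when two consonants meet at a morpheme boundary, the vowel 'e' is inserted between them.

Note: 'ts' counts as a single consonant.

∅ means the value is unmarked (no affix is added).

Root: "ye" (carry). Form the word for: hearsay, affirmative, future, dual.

Attach evidentiality hearsay eh- → ehye.
Attach tense future ek- → ekehye.
Attach number dual tsul- → tsulekehye.
polarity = affirmative: zero marking, form stays tsulekehye.
Apply vowel harmony: tsulekehye → tsilekehye.
Apply epenthesis: tsilekehye → tsilekeheye.

tsilekeheye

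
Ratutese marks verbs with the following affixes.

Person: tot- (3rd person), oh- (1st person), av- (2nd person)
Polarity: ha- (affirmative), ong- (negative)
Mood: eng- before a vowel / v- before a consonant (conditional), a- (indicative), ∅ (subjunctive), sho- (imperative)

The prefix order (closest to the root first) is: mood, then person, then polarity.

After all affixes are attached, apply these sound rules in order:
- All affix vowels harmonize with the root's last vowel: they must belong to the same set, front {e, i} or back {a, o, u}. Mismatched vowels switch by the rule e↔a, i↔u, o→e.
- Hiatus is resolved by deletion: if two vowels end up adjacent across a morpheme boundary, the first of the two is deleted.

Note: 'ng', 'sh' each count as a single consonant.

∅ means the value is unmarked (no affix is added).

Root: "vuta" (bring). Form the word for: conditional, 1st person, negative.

Attach mood conditional v- (before consonant 'v') → vvuta.
Attach person 1st person oh- → ohvvuta.
Attach polarity negative ong- → ongohvvuta.
Vowel harmony: no change.
Vowel deletion: no change.

ongohvvuta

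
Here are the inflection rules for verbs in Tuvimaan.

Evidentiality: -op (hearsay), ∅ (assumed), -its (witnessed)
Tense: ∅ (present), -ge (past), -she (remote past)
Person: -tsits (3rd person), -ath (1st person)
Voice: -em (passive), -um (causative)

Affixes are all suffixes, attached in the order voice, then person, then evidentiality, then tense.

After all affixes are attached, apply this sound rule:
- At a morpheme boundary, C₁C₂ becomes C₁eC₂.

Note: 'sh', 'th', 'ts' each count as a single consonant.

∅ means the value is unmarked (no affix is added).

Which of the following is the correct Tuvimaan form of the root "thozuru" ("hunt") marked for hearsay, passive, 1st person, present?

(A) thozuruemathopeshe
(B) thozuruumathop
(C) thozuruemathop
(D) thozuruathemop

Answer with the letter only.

C

Attach voice passive -em → thozuruem.
Attach person 1st person -ath → thozuruemath.
Attach evidentiality hearsay -op → thozuruemathop.
tense = present: zero marking, form stays thozuruemathop.
Epenthesis: no change.
So the correct form is thozuruemathop, option (C).
(D) thozuruathemop is wrong: it has the affixes in the wrong order.
(A) thozuruemathopeshe is wrong: it uses remote past instead of present for tense.
(B) thozuruumathop is wrong: it uses causative instead of passive for voice.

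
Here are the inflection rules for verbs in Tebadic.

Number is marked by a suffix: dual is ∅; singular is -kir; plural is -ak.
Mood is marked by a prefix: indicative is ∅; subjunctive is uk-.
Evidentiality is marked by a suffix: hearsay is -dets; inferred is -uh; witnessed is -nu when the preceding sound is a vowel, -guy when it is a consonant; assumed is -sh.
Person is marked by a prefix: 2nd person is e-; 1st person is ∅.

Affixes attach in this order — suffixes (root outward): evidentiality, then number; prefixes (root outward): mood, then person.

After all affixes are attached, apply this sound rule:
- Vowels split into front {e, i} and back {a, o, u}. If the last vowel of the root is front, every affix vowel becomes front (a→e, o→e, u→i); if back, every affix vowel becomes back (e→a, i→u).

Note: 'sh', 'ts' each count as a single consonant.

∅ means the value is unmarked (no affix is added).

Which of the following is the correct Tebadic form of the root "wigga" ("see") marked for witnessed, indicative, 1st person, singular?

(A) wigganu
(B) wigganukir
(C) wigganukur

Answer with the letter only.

C

Attach evidentiality witnessed -nu (after vowel 'a') → wigganu.
mood = indicative: zero marking, form stays wigganu.
Attach number singular -kir → wigganukir.
person = 1st person: zero marking, form stays wigganukir.
Apply vowel harmony: wigganukir → wigganukur.
So the correct form is wigganukur, option (C).
(B) wigganukir is wrong: it fails to apply the sound rule(s).
(A) wigganu is wrong: it uses dual instead of singular for number.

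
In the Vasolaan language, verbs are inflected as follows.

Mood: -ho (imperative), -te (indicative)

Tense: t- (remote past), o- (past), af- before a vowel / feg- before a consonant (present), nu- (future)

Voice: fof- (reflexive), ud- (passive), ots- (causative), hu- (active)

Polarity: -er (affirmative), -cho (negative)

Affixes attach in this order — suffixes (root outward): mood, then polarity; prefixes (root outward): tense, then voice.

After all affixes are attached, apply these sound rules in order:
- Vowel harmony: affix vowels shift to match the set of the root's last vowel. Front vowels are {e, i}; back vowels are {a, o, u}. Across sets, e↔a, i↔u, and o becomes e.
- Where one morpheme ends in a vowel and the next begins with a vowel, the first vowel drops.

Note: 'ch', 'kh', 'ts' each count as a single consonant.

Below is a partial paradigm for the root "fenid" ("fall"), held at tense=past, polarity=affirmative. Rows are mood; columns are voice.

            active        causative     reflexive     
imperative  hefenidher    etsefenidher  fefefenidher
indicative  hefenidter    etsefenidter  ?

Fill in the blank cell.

fefefenidter

Attach tense past o- → ofenid.
Attach voice reflexive fof- → fofofenid.
Attach mood indicative -te → fofofenidte.
Attach polarity affirmative -er → fofofenidteer.
Apply vowel harmony: fofofenidteer → fefefenidteer.
Apply vowel deletion: fefefenidteer → fefefenidter.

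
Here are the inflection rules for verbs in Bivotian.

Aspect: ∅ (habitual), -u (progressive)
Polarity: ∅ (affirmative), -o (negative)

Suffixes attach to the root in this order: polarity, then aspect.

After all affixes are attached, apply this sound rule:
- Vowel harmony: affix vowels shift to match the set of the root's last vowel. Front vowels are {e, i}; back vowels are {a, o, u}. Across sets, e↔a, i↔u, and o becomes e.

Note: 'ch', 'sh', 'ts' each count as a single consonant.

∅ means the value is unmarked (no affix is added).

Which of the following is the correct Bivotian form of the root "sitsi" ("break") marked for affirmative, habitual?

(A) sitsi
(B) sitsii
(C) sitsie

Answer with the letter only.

polarity = affirmative: zero marking, form stays sitsi.
aspect = habitual: zero marking, form stays sitsi.
Vowel harmony: no change.
So the correct form is sitsi, option (A).
(C) sitsie is wrong: it uses negative instead of affirmative for polarity.
(B) sitsii is wrong: it uses progressive instead of habitual for aspect.

A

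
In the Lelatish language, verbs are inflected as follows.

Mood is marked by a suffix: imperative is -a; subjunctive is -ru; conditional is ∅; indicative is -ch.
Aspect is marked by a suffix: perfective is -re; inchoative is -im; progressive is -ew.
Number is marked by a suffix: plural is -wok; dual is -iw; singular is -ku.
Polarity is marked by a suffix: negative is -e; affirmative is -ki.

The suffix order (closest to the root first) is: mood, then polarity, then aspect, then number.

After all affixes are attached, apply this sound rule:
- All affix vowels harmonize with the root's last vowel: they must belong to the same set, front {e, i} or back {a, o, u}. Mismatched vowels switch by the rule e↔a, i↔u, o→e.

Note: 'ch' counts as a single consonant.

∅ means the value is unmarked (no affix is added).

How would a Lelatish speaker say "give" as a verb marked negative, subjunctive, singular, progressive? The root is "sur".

surruaawku

Attach mood subjunctive -ru → surru.
Attach polarity negative -e → surrue.
Attach aspect progressive -ew → surrueew.
Attach number singular -ku → surrueewku.
Apply vowel harmony: surrueewku → surruaawku.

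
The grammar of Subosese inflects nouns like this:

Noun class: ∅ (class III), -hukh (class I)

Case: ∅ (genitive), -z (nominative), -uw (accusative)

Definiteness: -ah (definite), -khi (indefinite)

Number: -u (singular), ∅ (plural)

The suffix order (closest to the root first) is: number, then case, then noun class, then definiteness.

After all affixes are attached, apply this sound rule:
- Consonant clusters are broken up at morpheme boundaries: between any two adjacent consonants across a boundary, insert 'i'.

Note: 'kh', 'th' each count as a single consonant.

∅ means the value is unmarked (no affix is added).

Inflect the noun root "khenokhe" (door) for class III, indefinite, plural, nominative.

khenokhezikhi

number = plural: zero marking, form stays khenokhe.
Attach case nominative -z → khenokhez.
noun class = class III: zero marking, form stays khenokhez.
Attach definiteness indefinite -khi → khenokhezkhi.
Apply epenthesis: khenokhezkhi → khenokhezikhi.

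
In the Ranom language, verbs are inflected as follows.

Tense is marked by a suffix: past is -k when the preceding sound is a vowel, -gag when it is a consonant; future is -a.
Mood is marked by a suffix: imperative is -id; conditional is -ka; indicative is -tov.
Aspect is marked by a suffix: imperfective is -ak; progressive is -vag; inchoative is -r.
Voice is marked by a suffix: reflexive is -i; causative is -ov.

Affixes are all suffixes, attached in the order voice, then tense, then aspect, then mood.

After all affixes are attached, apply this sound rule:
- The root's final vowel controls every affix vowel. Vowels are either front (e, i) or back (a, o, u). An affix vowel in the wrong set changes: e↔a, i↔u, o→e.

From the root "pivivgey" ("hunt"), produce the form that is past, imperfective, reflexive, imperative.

pivivgeyikekid

Attach voice reflexive -i → pivivgeyi.
Attach tense past -k (after vowel 'i') → pivivgeyik.
Attach aspect imperfective -ak → pivivgeyikak.
Attach mood imperative -id → pivivgeyikakid.
Apply vowel harmony: pivivgeyikakid → pivivgeyikekid.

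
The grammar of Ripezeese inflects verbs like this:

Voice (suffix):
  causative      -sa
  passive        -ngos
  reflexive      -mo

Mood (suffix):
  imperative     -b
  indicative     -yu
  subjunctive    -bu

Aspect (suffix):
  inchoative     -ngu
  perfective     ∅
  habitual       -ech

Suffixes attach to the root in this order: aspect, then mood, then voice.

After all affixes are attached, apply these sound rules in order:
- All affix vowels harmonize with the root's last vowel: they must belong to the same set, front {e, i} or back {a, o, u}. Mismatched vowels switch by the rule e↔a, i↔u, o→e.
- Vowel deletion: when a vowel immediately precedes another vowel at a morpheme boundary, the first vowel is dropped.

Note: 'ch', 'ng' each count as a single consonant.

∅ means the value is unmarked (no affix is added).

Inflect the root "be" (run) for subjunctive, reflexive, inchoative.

bengibime

Attach aspect inchoative -ngu → bengu.
Attach mood subjunctive -bu → bengubu.
Attach voice reflexive -mo → bengubumo.
Apply vowel harmony: bengubumo → bengibime.
Vowel deletion: no change.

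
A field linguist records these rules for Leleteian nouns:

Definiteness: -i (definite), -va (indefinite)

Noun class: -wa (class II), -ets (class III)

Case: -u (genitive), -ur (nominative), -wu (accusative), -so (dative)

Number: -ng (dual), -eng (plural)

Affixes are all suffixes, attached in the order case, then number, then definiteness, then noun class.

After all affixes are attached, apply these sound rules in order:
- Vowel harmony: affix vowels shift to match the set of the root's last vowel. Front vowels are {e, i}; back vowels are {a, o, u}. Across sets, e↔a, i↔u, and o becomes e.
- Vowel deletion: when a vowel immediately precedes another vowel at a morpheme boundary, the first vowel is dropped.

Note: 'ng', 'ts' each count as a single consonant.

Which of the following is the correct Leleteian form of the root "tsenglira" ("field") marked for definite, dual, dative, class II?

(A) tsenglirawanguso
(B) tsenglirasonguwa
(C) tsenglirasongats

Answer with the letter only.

Attach case dative -so → tsengliraso.
Attach number dual -ng → tsenglirasong.
Attach definiteness definite -i → tsenglirasongi.
Attach noun class class II -wa → tsenglirasongiwa.
Apply vowel harmony: tsenglirasongiwa → tsenglirasonguwa.
Vowel deletion: no change.
So the correct form is tsenglirasonguwa, option (B).
(A) tsenglirawanguso is wrong: it has the affixes in the wrong order.
(C) tsenglirasongats is wrong: it uses class III instead of class II for noun class.

B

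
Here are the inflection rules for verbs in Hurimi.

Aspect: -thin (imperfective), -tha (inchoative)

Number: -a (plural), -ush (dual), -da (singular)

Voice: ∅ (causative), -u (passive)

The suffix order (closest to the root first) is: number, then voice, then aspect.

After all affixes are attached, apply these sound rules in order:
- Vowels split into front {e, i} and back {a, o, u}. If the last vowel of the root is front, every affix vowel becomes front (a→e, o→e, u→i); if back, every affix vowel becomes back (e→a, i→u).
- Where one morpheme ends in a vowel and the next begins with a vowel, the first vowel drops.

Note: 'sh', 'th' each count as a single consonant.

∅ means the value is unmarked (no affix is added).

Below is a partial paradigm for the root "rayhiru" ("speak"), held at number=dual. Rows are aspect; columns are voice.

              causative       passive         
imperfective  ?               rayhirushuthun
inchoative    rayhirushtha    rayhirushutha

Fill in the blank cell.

rayhirushthun

Attach number dual -ush → rayhiruush.
voice = causative: zero marking, form stays rayhiruush.
Attach aspect imperfective -thin → rayhiruushthin.
Apply vowel harmony: rayhiruushthin → rayhiruushthun.
Apply vowel deletion: rayhiruushthun → rayhirushthun.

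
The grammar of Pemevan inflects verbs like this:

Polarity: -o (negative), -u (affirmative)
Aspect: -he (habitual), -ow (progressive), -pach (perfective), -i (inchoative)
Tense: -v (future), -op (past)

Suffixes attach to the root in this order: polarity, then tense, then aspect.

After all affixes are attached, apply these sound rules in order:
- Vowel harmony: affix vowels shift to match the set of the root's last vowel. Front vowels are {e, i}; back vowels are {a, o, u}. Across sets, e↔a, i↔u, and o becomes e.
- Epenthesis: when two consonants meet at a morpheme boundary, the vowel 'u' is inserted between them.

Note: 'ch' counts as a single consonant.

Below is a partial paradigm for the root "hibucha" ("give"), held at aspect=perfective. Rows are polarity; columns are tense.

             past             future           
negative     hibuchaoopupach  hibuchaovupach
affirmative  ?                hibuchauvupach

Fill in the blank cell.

hibuchauopupach

Attach polarity affirmative -u → hibuchau.
Attach tense past -op → hibuchauop.
Attach aspect perfective -pach → hibuchauoppach.
Vowel harmony: no change.
Apply epenthesis: hibuchauoppach → hibuchauopupach.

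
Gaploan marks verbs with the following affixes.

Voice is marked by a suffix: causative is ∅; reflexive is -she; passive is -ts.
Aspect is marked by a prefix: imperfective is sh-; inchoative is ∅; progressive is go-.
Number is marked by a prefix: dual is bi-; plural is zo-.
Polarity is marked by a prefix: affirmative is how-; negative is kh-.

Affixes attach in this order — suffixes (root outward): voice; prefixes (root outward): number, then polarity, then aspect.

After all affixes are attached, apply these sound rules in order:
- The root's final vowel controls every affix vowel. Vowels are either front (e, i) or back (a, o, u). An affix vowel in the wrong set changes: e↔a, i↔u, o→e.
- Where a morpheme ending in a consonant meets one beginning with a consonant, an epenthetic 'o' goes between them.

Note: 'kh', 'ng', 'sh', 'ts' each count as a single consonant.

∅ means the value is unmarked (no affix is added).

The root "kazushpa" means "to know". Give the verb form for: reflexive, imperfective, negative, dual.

shokhobukazushpasha

Attach number dual bi- → bikazushpa.
Attach polarity negative kh- → khbikazushpa.
Attach voice reflexive -she → khbikazushpashe.
Attach aspect imperfective sh- → shkhbikazushpashe.
Apply vowel harmony: shkhbikazushpashe → shkhbukazushpasha.
Apply epenthesis: shkhbukazushpasha → shokhobukazushpasha.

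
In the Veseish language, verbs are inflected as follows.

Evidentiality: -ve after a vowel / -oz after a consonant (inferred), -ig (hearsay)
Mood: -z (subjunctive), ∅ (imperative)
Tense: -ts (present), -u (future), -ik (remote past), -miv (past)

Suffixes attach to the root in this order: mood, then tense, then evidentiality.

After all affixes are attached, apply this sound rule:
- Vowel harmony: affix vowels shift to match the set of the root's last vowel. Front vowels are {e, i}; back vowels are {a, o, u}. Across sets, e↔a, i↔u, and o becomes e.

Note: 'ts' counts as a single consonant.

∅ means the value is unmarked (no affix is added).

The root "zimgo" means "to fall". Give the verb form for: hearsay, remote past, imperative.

zimgoukug

mood = imperative: zero marking, form stays zimgo.
Attach tense remote past -ik → zimgoik.
Attach evidentiality hearsay -ig → zimgoikig.
Apply vowel harmony: zimgoikig → zimgoukug.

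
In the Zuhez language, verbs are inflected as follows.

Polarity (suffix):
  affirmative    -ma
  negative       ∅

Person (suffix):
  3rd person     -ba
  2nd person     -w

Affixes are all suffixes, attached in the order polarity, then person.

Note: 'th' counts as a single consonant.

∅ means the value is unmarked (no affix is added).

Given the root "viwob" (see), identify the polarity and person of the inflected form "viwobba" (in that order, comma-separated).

negative, 3rd person

Segment: viwob-ba.
polarity: ∅ → negative.
person: -ba → 3rd person.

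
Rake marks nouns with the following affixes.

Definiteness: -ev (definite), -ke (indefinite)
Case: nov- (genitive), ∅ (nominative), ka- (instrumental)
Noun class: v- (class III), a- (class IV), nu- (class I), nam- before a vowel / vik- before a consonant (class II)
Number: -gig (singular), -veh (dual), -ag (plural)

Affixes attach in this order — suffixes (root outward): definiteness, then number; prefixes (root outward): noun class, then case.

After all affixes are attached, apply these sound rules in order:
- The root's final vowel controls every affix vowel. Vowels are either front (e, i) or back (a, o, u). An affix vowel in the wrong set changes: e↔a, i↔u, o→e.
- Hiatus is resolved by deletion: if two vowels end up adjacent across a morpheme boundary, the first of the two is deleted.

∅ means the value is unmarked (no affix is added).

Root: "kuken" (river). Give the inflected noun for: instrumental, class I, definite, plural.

kenikukeneveg

Attach definiteness definite -ev → kukenev.
Attach noun class class I nu- → nukukenev.
Attach number plural -ag → nukukenevag.
Attach case instrumental ka- → kanukukenevag.
Apply vowel harmony: kanukukenevag → kenikukeneveg.
Vowel deletion: no change.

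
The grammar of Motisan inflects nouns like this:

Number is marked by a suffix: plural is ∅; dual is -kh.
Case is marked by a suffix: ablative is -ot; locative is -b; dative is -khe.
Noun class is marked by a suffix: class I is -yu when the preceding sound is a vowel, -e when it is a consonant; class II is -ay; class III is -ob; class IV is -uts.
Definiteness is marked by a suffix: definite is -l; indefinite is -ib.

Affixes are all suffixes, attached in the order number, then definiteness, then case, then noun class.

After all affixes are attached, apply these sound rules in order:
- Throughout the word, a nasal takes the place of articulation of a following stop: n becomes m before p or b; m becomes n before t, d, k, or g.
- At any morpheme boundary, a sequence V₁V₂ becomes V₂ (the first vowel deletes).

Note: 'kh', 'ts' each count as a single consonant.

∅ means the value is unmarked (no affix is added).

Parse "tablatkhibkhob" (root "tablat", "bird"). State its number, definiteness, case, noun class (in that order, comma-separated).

dual, indefinite, dative, class III

Segment: tablat-kh-ib-khe-ob.
number: -kh → dual.
definiteness: -ib → indefinite.
case: -khe → dative.
noun class: -ob → class III.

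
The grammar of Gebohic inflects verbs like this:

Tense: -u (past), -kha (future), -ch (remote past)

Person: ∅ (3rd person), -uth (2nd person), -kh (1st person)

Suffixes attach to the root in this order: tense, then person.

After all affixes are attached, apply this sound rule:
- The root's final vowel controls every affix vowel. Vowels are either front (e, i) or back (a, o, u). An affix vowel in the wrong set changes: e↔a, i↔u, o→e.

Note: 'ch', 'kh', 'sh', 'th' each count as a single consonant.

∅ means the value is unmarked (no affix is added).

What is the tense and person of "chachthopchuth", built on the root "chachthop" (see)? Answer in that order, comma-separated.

Segment: chachthop-ch-uth.
tense: -ch → remote past.
person: -uth → 2nd person.

remote past, 2nd person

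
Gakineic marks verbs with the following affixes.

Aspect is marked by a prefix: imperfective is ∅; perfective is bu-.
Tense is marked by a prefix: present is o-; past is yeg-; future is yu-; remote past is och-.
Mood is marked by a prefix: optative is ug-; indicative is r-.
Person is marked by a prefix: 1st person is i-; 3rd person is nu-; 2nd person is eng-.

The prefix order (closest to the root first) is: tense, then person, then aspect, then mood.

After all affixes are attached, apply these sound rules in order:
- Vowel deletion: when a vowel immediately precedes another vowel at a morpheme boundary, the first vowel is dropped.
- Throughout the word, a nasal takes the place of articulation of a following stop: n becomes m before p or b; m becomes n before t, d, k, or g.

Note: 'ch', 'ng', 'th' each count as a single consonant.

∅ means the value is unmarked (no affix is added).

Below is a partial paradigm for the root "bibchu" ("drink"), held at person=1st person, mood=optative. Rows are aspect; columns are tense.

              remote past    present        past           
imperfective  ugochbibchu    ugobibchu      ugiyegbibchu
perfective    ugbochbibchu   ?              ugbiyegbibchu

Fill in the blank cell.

Attach tense present o- → obibchu.
Attach person 1st person i- → iobibchu.
Attach aspect perfective bu- → buiobibchu.
Attach mood optative ug- → ugbuiobibchu.
Apply vowel deletion: ugbuiobibchu → ugbobibchu.
Nasal assimilation: no change.

ugbobibchu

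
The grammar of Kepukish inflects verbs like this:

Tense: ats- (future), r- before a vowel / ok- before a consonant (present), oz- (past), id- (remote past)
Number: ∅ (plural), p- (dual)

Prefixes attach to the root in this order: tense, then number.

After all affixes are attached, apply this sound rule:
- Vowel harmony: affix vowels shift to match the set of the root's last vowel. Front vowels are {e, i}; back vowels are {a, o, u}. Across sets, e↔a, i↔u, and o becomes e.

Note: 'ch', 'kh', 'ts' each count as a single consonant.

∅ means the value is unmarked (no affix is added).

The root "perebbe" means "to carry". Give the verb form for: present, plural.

ekperebbe

Attach tense present ok- (before consonant 'p') → okperebbe.
number = plural: zero marking, form stays okperebbe.
Apply vowel harmony: okperebbe → ekperebbe.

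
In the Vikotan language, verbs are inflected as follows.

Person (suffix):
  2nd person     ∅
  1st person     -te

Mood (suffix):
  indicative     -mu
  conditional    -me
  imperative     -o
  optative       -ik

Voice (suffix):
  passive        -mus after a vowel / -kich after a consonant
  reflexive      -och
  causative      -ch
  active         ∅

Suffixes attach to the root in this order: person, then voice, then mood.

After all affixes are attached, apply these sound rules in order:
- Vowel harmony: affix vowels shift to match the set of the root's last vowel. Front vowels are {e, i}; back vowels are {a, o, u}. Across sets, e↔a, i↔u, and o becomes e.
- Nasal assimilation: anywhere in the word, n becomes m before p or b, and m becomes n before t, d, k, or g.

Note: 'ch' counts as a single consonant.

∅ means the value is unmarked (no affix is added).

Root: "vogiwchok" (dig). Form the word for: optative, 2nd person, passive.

person = 2nd person: zero marking, form stays vogiwchok.
Attach voice passive -kich (after consonant 'k') → vogiwchokkich.
Attach mood optative -ik → vogiwchokkichik.
Apply vowel harmony: vogiwchokkichik → vogiwchokkuchuk.
Nasal assimilation: no change.

vogiwchokkuchuk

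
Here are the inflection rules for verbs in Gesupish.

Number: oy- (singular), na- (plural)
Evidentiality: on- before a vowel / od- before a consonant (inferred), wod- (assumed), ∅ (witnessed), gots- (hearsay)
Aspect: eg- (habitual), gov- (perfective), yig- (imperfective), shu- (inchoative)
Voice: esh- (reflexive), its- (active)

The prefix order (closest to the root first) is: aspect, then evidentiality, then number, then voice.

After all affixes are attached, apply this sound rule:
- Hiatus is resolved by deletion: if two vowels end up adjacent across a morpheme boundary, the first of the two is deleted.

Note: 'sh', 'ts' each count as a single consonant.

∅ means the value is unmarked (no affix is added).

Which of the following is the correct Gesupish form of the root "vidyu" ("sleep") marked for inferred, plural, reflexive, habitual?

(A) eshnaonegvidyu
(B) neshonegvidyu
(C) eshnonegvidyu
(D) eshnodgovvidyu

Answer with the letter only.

Attach aspect habitual eg- → egvidyu.
Attach evidentiality inferred on- (before vowel 'e') → onegvidyu.
Attach number plural na- → naonegvidyu.
Attach voice reflexive esh- → eshnaonegvidyu.
Apply vowel deletion: eshnaonegvidyu → eshnonegvidyu.
So the correct form is eshnonegvidyu, option (C).
(A) eshnaonegvidyu is wrong: it fails to apply the sound rule(s).
(D) eshnodgovvidyu is wrong: it uses perfective instead of habitual for aspect.
(B) neshonegvidyu is wrong: it has the affixes in the wrong order.

C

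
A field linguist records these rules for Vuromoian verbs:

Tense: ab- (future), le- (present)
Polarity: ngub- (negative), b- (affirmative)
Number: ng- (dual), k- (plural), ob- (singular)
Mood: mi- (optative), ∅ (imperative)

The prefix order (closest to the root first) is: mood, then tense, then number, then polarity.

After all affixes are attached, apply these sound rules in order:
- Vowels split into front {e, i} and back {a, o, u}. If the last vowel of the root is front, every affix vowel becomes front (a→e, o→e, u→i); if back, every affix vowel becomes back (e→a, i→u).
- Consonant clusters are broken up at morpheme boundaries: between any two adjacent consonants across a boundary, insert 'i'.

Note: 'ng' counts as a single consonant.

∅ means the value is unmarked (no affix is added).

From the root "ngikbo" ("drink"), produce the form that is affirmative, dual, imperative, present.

bingilangikbo

mood = imperative: zero marking, form stays ngikbo.
Attach tense present le- → lengikbo.
Attach number dual ng- → nglengikbo.
Attach polarity affirmative b- → bnglengikbo.
Apply vowel harmony: bnglengikbo → bnglangikbo.
Apply epenthesis: bnglangikbo → bingilangikbo.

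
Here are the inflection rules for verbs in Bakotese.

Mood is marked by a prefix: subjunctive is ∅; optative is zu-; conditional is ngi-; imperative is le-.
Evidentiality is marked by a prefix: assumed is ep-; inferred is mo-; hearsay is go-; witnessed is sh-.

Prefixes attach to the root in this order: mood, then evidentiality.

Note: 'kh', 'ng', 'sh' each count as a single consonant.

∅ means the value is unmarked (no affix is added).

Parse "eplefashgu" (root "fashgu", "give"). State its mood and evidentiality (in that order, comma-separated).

imperative, assumed

Segment: ep-le-fashgu.
mood: le- → imperative.
evidentiality: ep- → assumed.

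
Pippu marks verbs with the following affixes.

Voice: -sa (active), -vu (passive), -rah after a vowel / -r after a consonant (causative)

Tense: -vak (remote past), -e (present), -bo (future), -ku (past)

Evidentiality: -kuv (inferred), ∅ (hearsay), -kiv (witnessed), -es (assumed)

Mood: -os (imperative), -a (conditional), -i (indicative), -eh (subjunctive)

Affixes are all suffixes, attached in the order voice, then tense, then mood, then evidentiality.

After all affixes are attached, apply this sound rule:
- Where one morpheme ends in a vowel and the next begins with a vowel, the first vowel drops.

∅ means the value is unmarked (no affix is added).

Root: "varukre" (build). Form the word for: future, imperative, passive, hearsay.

Attach voice passive -vu → varukrevu.
Attach tense future -bo → varukrevubo.
Attach mood imperative -os → varukrevuboos.
evidentiality = hearsay: zero marking, form stays varukrevuboos.
Apply vowel deletion: varukrevuboos → varukrevubos.

varukrevubos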